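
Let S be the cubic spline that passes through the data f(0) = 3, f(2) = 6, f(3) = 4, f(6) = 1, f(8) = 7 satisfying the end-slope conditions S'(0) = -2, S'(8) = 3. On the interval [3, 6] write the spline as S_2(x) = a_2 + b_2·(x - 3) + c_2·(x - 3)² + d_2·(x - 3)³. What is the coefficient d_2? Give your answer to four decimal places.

Let M_i = S''(x_i). Step sizes h_i = 2, 1, 3, 2; slopes of the chords Δ_i = (y_(i+1) - y_i)/h_i = 3/2, -2, -1, 3.
  2·M_0 + 6·M_1 + 1·M_2 = 6(Δ_1 - Δ_0) = -21
  1·M_1 + 8·M_2 + 3·M_3 = 6(Δ_2 - Δ_1) = 6
  3·M_2 + 10·M_3 + 2·M_4 = 6(Δ_3 - Δ_2) = 24
Clamped end conditions give two more equations: 2h_0·M_0 + h_0·M_1 = 6(Δ_0 - S'(0)) = 21 and h_3·M_3 + 2h_3·M_4 = 6(S'(8) - Δ_3) = 0.
Forward elimination and back-substitution give M_0 = 1151/136, M_1 = -437/68, M_2 = 43/68, M_3 = 167/68, M_4 = -167/136.
On [3, 6], with S_2(x) = a_2 + b_2·(x - 3) + c_2·(x - 3)² + d_2·(x - 3)³: c_2 = M_2/2 = 43/136, d_2 = (M_3 - M_2)/(6h_2) = 31/306, b_2 = Δ_2 - h_2(2M_2 + M_3)/6 = -389/136.

0.1013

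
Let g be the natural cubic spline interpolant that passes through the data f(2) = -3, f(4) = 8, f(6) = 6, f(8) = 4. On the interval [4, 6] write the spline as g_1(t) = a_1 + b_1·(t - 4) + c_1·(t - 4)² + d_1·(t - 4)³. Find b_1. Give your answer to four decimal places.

2.0333

Let m_i = g''(x_i). Step sizes h_i = 2, 2, 2; slopes of the chords Δ_i = (y_(i+1) - y_i)/h_i = 11/2, -1, -1.
  2·m_0 + 8·m_1 + 2·m_2 = 6(Δ_1 - Δ_0) = -39
  2·m_1 + 8·m_2 + 2·m_3 = 6(Δ_2 - Δ_1) = 0
Natural end conditions: m_0 = m_3 = 0.
Solving: m_0 = 0, m_1 = -26/5, m_2 = 13/10, m_3 = 0.
On [4, 6], with g_1(t) = a_1 + b_1·(t - 4) + c_1·(t - 4)² + d_1·(t - 4)³: c_1 = m_1/2 = -13/5, d_1 = (m_2 - m_1)/(6h_1) = 13/24, b_1 = Δ_1 - h_1(2m_1 + m_2)/6 = 61/30.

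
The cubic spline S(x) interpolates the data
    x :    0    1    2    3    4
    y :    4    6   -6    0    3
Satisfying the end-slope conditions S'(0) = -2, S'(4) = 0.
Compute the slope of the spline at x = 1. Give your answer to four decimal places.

-5.7321

With σ_i denoting the second derivative at x_i, h_i = 1, 1, 1, 1, and Δ_i = (y_(i+1) − y_i)/h_i = 2, -12, 6, 3:
  1·σ_0 + 4·σ_1 + 1·σ_2 = 6(Δ_1 - Δ_0) = -84
  1·σ_1 + 4·σ_2 + 1·σ_3 = 6(Δ_2 - Δ_1) = 108
  1·σ_2 + 4·σ_3 + 1·σ_4 = 6(Δ_3 - Δ_2) = -18
Clamped end conditions give two more equations: 2h_0·σ_0 + h_0·σ_1 = 6(Δ_0 - S'(0)) = 24 and h_3·σ_3 + 2h_3·σ_4 = 6(S'(4) - Δ_3) = -18.
Forward elimination and back-substitution give σ_0 = 881/28, σ_1 = -545/14, σ_2 = 161/4, σ_3 = -197/14, σ_4 = -55/28.
On [1, 2], S'(x) = b_1 + 2c_1·(x - 1) + 3d_1·(x - 1)² with b_1 = Δ_1 - h_1(2σ_1 + σ_2)/6 = -321/56, c_1 = σ_1/2 = -545/28, d_1 = (σ_2 - σ_1)/(6h_1) = 739/56. So S'(1) = -321/56.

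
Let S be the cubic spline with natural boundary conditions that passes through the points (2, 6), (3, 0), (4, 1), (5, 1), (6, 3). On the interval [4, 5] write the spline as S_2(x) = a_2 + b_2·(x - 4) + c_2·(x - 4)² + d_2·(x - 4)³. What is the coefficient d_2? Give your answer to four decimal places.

1.6607

Let M_i = S''(x_i). Step sizes h_i = 1, 1, 1, 1; slopes of the chords Δ_i = (y_(i+1) - y_i)/h_i = -6, 1, 0, 2.
  1·M_0 + 4·M_1 + 1·M_2 = 6(Δ_1 - Δ_0) = 42
  1·M_1 + 4·M_2 + 1·M_3 = 6(Δ_2 - Δ_1) = -6
  1·M_2 + 4·M_3 + 1·M_4 = 6(Δ_3 - Δ_2) = 12
Natural end conditions: M_0 = M_4 = 0.
Solving: M_0 = 0, M_1 = 333/28, M_2 = -39/7, M_3 = 123/28, M_4 = 0.
On [4, 5], with S_2(x) = a_2 + b_2·(x - 4) + c_2·(x - 4)² + d_2·(x - 4)³: c_2 = M_2/2 = -39/14, d_2 = (M_3 - M_2)/(6h_2) = 93/56, b_2 = Δ_2 - h_2(2M_2 + M_3)/6 = 9/8.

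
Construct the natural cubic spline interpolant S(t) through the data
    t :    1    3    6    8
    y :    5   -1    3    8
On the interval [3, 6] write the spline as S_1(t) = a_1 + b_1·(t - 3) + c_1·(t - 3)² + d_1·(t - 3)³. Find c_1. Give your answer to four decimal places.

With σ_i denoting the second derivative at x_i, h_i = 2, 3, 2, and Δ_i = (y_(i+1) − y_i)/h_i = -3, 4/3, 5/2:
  2·σ_0 + 10·σ_1 + 3·σ_2 = 6(Δ_1 - Δ_0) = 26
  3·σ_1 + 10·σ_2 + 2·σ_3 = 6(Δ_2 - Δ_1) = 7
Natural end conditions: σ_0 = σ_3 = 0.
Solving the tridiagonal system: σ_0 = 0, σ_1 = 239/91, σ_2 = -8/91, σ_3 = 0.
On [3, 6], with S_1(t) = a_1 + b_1·(t - 3) + c_1·(t - 3)² + d_1·(t - 3)³: c_1 = σ_1/2 = 239/182, d_1 = (σ_2 - σ_1)/(6h_1) = -19/126, b_1 = Δ_1 - h_1(2σ_1 + σ_2)/6 = -341/273.

1.3132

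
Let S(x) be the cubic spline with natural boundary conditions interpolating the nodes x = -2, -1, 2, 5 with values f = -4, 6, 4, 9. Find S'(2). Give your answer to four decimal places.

-1.8276

Let m_i = S''(x_i). Step sizes h_i = 1, 3, 3; slopes of the chords Δ_i = (y_(i+1) - y_i)/h_i = 10, -2/3, 5/3.
  1·m_0 + 8·m_1 + 3·m_2 = 6(Δ_1 - Δ_0) = -64
  3·m_1 + 12·m_2 + 3·m_3 = 6(Δ_2 - Δ_1) = 14
Natural end conditions: m_0 = m_3 = 0.
Hence m_0 = 0, m_1 = -270/29, m_2 = 304/87, m_3 = 0.
On [2, 5], S'(x) = b_2 + 2c_2·(x - 2) + 3d_2·(x - 2)² with b_2 = Δ_2 - h_2(2m_2 + m_3)/6 = -53/29, c_2 = m_2/2 = 152/87, d_2 = (m_3 - m_2)/(6h_2) = -152/783. So S'(2) = -53/29.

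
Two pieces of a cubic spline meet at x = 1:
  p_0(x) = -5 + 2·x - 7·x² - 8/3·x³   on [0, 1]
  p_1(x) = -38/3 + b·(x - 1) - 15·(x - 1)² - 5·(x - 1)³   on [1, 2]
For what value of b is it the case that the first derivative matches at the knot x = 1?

p_0'(x) = 2 - 14·x - 8·x², so p_0'(1) = -20. On the right, p_1'(1) = b, so b = -20.

-20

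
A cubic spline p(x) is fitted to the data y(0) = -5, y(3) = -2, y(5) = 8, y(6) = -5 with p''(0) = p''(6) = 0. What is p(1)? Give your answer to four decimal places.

Put M_i = p'' at the i-th knot. Here h = (3, 2, 1) and Δ = (1, 5, -13), so the interior equations h_(i-1)·M_(i-1) + 2(h_(i-1)+h_i)·M_i + h_i·M_(i+1) = 6(Δ_i − Δ_(i-1)) read
  3·M_0 + 10·M_1 + 2·M_2 = 6(Δ_1 - Δ_0) = 24
  2·M_1 + 6·M_2 + 1·M_3 = 6(Δ_2 - Δ_1) = -108
Natural end conditions: M_0 = M_3 = 0.
Solving: M_0 = 0, M_1 = 45/7, M_2 = -141/7, M_3 = 0.
On [0, 3], p(x) = -5 - 31/14·x + 0·x² + 5/14·x³.
With x = 1: p(1) = -48/7.

-6.8571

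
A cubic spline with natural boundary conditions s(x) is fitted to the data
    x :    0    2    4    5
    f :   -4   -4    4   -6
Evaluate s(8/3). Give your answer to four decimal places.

Let M_i = s''(x_i). Step sizes h_i = 2, 2, 1; slopes of the chords Δ_i = (y_(i+1) - y_i)/h_i = 0, 4, -10.
  2·M_0 + 8·M_1 + 2·M_2 = 6(Δ_1 - Δ_0) = 24
  2·M_1 + 6·M_2 + 1·M_3 = 6(Δ_2 - Δ_1) = -84
Natural end conditions: M_0 = M_3 = 0.
Solving: M_0 = 0, M_1 = 78/11, M_2 = -180/11, M_3 = 0.
On [2, 4], s(x) = -4 + 52/11·(x - 2) + 39/11·(x - 2)² - 43/22·(x - 2)³.
With (x - 2) = 2/3: s(8/3) = 4/27.

0.1481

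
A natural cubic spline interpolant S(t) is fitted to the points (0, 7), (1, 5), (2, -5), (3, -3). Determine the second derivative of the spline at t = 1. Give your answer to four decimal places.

-17.6000

Put σ_i = S'' at the i-th knot. Here h = (1, 1, 1) and Δ = (-2, -10, 2), so the interior equations h_(i-1)·σ_(i-1) + 2(h_(i-1)+h_i)·σ_i + h_i·σ_(i+1) = 6(Δ_i − Δ_(i-1)) read
  1·σ_0 + 4·σ_1 + 1·σ_2 = 6(Δ_1 - Δ_0) = -48
  1·σ_1 + 4·σ_2 + 1·σ_3 = 6(Δ_2 - Δ_1) = 72
Natural end conditions: σ_0 = σ_3 = 0.
Solving: σ_0 = 0, σ_1 = -88/5, σ_2 = 112/5, σ_3 = 0.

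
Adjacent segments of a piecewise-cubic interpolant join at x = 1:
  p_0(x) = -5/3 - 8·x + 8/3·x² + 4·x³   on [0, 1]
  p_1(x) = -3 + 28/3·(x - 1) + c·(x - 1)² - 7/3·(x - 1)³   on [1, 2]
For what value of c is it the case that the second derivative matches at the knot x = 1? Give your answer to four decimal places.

14.6667

p_0''(x) = 16/3 + 24·x, so p_0''(1) = 88/3. On the right, p_1''(1) = 2c, so c = 44/3.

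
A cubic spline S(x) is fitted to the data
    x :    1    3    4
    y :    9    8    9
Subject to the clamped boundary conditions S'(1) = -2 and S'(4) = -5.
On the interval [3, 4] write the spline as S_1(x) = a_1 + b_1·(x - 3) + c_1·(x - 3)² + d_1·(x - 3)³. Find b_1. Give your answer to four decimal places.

With M_i denoting the second derivative at x_i, h_i = 2, 1, and Δ_i = (y_(i+1) − y_i)/h_i = -1/2, 1:
  2·M_0 + 6·M_1 + 1·M_2 = 6(Δ_1 - Δ_0) = 9
Clamped end conditions give two more equations: 2h_0·M_0 + h_0·M_1 = 6(Δ_0 - S'(1)) = 9 and h_1·M_1 + 2h_1·M_2 = 6(S'(4) - Δ_1) = -36.
Solving the tridiagonal system: M_0 = -1/4, M_1 = 5, M_2 = -41/2.
On [3, 4], with S_1(x) = a_1 + b_1·(x - 3) + c_1·(x - 3)² + d_1·(x - 3)³: c_1 = M_1/2 = 5/2, d_1 = (M_2 - M_1)/(6h_1) = -17/4, b_1 = Δ_1 - h_1(2M_1 + M_2)/6 = 11/4.

2.7500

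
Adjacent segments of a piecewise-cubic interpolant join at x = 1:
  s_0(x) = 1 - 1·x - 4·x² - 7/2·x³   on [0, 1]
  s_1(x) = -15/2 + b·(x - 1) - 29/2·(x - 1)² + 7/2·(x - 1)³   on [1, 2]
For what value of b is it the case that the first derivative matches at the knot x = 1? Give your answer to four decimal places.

-19.5000

s_0'(x) = -1 - 8·x - 21/2·x², so s_0'(1) = -39/2. On the right, s_1'(1) = b, so b = -39/2.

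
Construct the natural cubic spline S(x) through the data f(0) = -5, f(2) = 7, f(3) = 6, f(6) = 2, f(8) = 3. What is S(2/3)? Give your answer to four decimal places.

0.3908

Put σ_i = S'' at the i-th knot. Here h = (2, 1, 3, 2) and Δ = (6, -1, -4/3, 1/2), so the interior equations h_(i-1)·σ_(i-1) + 2(h_(i-1)+h_i)·σ_i + h_i·σ_(i+1) = 6(Δ_i − Δ_(i-1)) read
  2·σ_0 + 6·σ_1 + 1·σ_2 = 6(Δ_1 - Δ_0) = -42
  1·σ_1 + 8·σ_2 + 3·σ_3 = 6(Δ_2 - Δ_1) = -2
  3·σ_2 + 10·σ_3 + 2·σ_4 = 6(Δ_3 - Δ_2) = 11
Natural end conditions: σ_0 = σ_4 = 0.
Hence σ_0 = 0, σ_1 = -2929/416, σ_2 = 51/208, σ_3 = 427/416, σ_4 = 0.
On [0, 2], S(x) = -5 + 10417/1248·x + 0·x² - 2929/4992·x³.
With x = 2/3: S(2/3) = 823/2106.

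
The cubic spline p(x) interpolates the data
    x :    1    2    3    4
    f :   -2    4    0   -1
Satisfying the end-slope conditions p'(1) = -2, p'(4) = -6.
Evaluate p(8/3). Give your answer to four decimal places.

1.6741

Put M_i = p'' at the i-th knot. Here h = (1, 1, 1) and Δ = (6, -4, -1), so the interior equations h_(i-1)·M_(i-1) + 2(h_(i-1)+h_i)·M_i + h_i·M_(i+1) = 6(Δ_i − Δ_(i-1)) read
  1·M_0 + 4·M_1 + 1·M_2 = 6(Δ_1 - Δ_0) = -60
  1·M_1 + 4·M_2 + 1·M_3 = 6(Δ_2 - Δ_1) = 18
Clamped end conditions give two more equations: 2h_0·M_0 + h_0·M_1 = 6(Δ_0 - p'(1)) = 48 and h_2·M_2 + 2h_2·M_3 = 6(p'(4) - Δ_2) = -30.
Hence M_0 = 578/15, M_1 = -436/15, M_2 = 266/15, M_3 = -358/15.
On [2, 3], p(x) = 4 + 41/15·(x - 2) - 218/15·(x - 2)² + 39/5·(x - 2)³.
With (x - 2) = 2/3: p(8/3) = 226/135.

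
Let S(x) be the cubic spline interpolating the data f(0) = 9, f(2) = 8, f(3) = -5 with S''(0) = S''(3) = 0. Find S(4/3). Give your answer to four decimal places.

Let m_i = S''(x_i). Step sizes h_i = 2, 1; slopes of the chords Δ_i = (y_(i+1) - y_i)/h_i = -1/2, -13.
  2·m_0 + 6·m_1 + 1·m_2 = 6(Δ_1 - Δ_0) = -75
Natural end conditions: m_0 = m_2 = 0.
Solving the tridiagonal system: m_0 = 0, m_1 = -25/2, m_2 = 0.
On [0, 2], S(x) = 9 + 11/3·x + 0·x² - 25/24·x³.
With x = 4/3: S(4/3) = 925/81.

11.4198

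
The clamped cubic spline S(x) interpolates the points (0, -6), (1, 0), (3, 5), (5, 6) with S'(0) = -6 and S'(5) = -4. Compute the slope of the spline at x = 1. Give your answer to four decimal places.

9.0870

With σ_i denoting the second derivative at x_i, h_i = 1, 2, 2, and Δ_i = (y_(i+1) − y_i)/h_i = 6, 5/2, 1/2:
  1·σ_0 + 6·σ_1 + 2·σ_2 = 6(Δ_1 - Δ_0) = -21
  2·σ_1 + 8·σ_2 + 2·σ_3 = 6(Δ_2 - Δ_1) = -12
Clamped end conditions give two more equations: 2h_0·σ_0 + h_0·σ_1 = 6(Δ_0 - S'(0)) = 72 and h_2·σ_2 + 2h_2·σ_3 = 6(S'(5) - Δ_2) = -27.
Forward elimination and back-substitution give σ_0 = 962/23, σ_1 = -268/23, σ_2 = 163/46, σ_3 = -196/23.
On [1, 3], S'(x) = b_1 + 2c_1·(x - 1) + 3d_1·(x - 1)² with b_1 = Δ_1 - h_1(2σ_1 + σ_2)/6 = 209/23, c_1 = σ_1/2 = -134/23, d_1 = (σ_2 - σ_1)/(6h_1) = 233/184. So S'(1) = 209/23.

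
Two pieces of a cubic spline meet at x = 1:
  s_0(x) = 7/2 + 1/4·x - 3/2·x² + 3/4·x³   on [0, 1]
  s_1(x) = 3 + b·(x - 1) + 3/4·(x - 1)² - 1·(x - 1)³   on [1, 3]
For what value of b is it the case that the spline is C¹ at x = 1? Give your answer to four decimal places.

s_0'(x) = 1/4 - 3·x + 9/4·x², so s_0'(1) = -1/2. On the right, s_1'(1) = b, so b = -1/2.

-0.5000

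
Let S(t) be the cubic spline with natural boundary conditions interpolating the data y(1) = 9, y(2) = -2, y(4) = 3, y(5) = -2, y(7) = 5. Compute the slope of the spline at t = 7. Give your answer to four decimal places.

Let M_i = S''(x_i). Step sizes h_i = 1, 2, 1, 2; slopes of the chords Δ_i = (y_(i+1) - y_i)/h_i = -11, 5/2, -5, 7/2.
  1·M_0 + 6·M_1 + 2·M_2 = 6(Δ_1 - Δ_0) = 81
  2·M_1 + 6·M_2 + 1·M_3 = 6(Δ_2 - Δ_1) = -45
  1·M_2 + 6·M_3 + 2·M_4 = 6(Δ_3 - Δ_2) = 51
Natural end conditions: M_0 = M_4 = 0.
Hence M_0 = 0, M_1 = 1159/62, M_2 = -483/31, M_3 = 344/31, M_4 = 0.
On [5, 7], S'(t) = b_3 + 2c_3·(t - 5) + 3d_3·(t - 5)² with b_3 = Δ_3 - h_3(2M_3 + M_4)/6 = -725/186, c_3 = M_3/2 = 172/31, d_3 = (M_4 - M_3)/(6h_3) = -86/93. So S'(7) = 1339/186.

7.1989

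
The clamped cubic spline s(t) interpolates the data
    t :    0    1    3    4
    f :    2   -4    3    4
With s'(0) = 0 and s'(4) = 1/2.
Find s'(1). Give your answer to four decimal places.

-4.8143

With M_i denoting the second derivative at x_i, h_i = 1, 2, 1, and Δ_i = (y_(i+1) − y_i)/h_i = -6, 7/2, 1:
  1·M_0 + 6·M_1 + 2·M_2 = 6(Δ_1 - Δ_0) = 57
  2·M_1 + 6·M_2 + 1·M_3 = 6(Δ_2 - Δ_1) = -15
Clamped end conditions give two more equations: 2h_0·M_0 + h_0·M_1 = 6(Δ_0 - s'(0)) = -36 and h_2·M_2 + 2h_2·M_3 = 6(s'(4) - Δ_2) = -3.
Solving: M_0 = -923/35, M_1 = 586/35, M_2 = -299/35, M_3 = 97/35.
On [1, 3], s'(t) = b_1 + 2c_1·(t - 1) + 3d_1·(t - 1)² with b_1 = Δ_1 - h_1(2M_1 + M_2)/6 = -337/70, c_1 = M_1/2 = 293/35, d_1 = (M_2 - M_1)/(6h_1) = -59/28. So s'(1) = -337/70.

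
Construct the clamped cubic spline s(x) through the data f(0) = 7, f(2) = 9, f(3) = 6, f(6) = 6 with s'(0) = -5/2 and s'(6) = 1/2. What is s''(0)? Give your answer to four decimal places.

Write M_i for s''(x_i). With h_i = 2, 1, 3 and divided differences Δ_i = 1, -3, 0, the continuity of s' gives the tridiagonal system
  2·M_0 + 6·M_1 + 1·M_2 = 6(Δ_1 - Δ_0) = -24
  1·M_1 + 8·M_2 + 3·M_3 = 6(Δ_2 - Δ_1) = 18
Clamped end conditions give two more equations: 2h_0·M_0 + h_0·M_1 = 6(Δ_0 - s'(0)) = 21 and h_2·M_2 + 2h_2·M_3 = 6(s'(6) - Δ_2) = 3.
Solving: M_0 = 127/14, M_1 = -107/14, M_2 = 26/7, M_3 = -19/14.

9.0714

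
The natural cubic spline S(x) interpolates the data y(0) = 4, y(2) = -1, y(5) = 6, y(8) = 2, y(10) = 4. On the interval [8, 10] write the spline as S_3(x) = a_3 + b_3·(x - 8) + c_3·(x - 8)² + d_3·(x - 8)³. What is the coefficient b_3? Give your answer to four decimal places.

-0.6176

With σ_i denoting the second derivative at x_i, h_i = 2, 3, 3, 2, and Δ_i = (y_(i+1) − y_i)/h_i = -5/2, 7/3, -4/3, 1:
  2·σ_0 + 10·σ_1 + 3·σ_2 = 6(Δ_1 - Δ_0) = 29
  3·σ_1 + 12·σ_2 + 3·σ_3 = 6(Δ_2 - Δ_1) = -22
  3·σ_2 + 10·σ_3 + 2·σ_4 = 6(Δ_3 - Δ_2) = 14
Natural end conditions: σ_0 = σ_4 = 0.
Solving the tridiagonal system: σ_0 = 0, σ_1 = 267/68, σ_2 = -349/102, σ_3 = 165/68, σ_4 = 0.
On [8, 10], with S_3(x) = a_3 + b_3·(x - 8) + c_3·(x - 8)² + d_3·(x - 8)³: c_3 = σ_3/2 = 165/136, d_3 = (σ_4 - σ_3)/(6h_3) = -55/272, b_3 = Δ_3 - h_3(2σ_3 + σ_4)/6 = -21/34.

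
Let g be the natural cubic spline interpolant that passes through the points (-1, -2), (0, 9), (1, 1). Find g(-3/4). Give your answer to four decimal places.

1.8633

Write m_i for g''(x_i). With h_i = 1, 1 and divided differences Δ_i = 11, -8, the continuity of g' gives the tridiagonal system
  1·m_0 + 4·m_1 + 1·m_2 = 6(Δ_1 - Δ_0) = -114
Natural end conditions: m_0 = m_2 = 0.
Hence m_0 = 0, m_1 = -57/2, m_2 = 0.
On [-1, 0], g(x) = -2 + 63/4·(x + 1) + 0·(x + 1)² - 19/4·(x + 1)³.
With (x + 1) = 1/4: g(-3/4) = 477/256.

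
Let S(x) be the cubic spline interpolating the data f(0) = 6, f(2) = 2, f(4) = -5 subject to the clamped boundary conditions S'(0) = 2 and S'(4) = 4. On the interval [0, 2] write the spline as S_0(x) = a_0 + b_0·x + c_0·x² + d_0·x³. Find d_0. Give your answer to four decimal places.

0.0938

With M_i denoting the second derivative at x_i, h_i = 2, 2, and Δ_i = (y_(i+1) − y_i)/h_i = -2, -7/2:
  2·M_0 + 8·M_1 + 2·M_2 = 6(Δ_1 - Δ_0) = -9
Clamped end conditions give two more equations: 2h_0·M_0 + h_0·M_1 = 6(Δ_0 - S'(0)) = -24 and h_1·M_1 + 2h_1·M_2 = 6(S'(4) - Δ_1) = 45.
Forward elimination and back-substitution give M_0 = -35/8, M_1 = -13/4, M_2 = 103/8.
On [0, 2], with S_0(x) = a_0 + b_0·x + c_0·x² + d_0·x³: c_0 = M_0/2 = -35/16, d_0 = (M_1 - M_0)/(6h_0) = 3/32, b_0 = Δ_0 - h_0(2M_0 + M_1)/6 = 2.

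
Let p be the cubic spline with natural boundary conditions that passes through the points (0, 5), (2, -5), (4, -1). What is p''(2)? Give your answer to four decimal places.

Write m_i for p''(x_i). With h_i = 2, 2 and divided differences Δ_i = -5, 2, the continuity of p' gives the tridiagonal system
  2·m_0 + 8·m_1 + 2·m_2 = 6(Δ_1 - Δ_0) = 42
Natural end conditions: m_0 = m_2 = 0.
Hence m_0 = 0, m_1 = 21/4, m_2 = 0.

5.2500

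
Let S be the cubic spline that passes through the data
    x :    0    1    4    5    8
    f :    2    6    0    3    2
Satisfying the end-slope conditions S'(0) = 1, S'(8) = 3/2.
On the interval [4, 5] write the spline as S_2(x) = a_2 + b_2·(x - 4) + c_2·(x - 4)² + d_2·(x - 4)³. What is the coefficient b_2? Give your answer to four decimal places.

1.2500

Write m_i for S''(x_i). With h_i = 1, 3, 1, 3 and divided differences Δ_i = 4, -2, 3, -1/3, the continuity of S' gives the tridiagonal system
  1·m_0 + 8·m_1 + 3·m_2 = 6(Δ_1 - Δ_0) = -36
  3·m_1 + 8·m_2 + 1·m_3 = 6(Δ_2 - Δ_1) = 30
  1·m_2 + 8·m_3 + 3·m_4 = 6(Δ_3 - Δ_2) = -20
Clamped end conditions give two more equations: 2h_0·m_0 + h_0·m_1 = 6(Δ_0 - S'(0)) = 18 and h_3·m_3 + 2h_3·m_4 = 6(S'(8) - Δ_3) = 11.
Solving the tridiagonal system: m_0 = 217/16, m_1 = -73/8, m_2 = 125/16, m_3 = -41/8, m_4 = 211/48.
On [4, 5], with S_2(x) = a_2 + b_2·(x - 4) + c_2·(x - 4)² + d_2·(x - 4)³: c_2 = m_2/2 = 125/32, d_2 = (m_3 - m_2)/(6h_2) = -69/32, b_2 = Δ_2 - h_2(2m_2 + m_3)/6 = 5/4.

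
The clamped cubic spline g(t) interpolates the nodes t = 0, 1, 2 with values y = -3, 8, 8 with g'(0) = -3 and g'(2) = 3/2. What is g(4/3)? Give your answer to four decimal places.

9.1667

Let σ_i = g''(x_i). Step sizes h_i = 1, 1; slopes of the chords Δ_i = (y_(i+1) - y_i)/h_i = 11, 0.
  1·σ_0 + 4·σ_1 + 1·σ_2 = 6(Δ_1 - Δ_0) = -66
Clamped end conditions give two more equations: 2h_0·σ_0 + h_0·σ_1 = 6(Δ_0 - g'(0)) = 84 and h_1·σ_1 + 2h_1·σ_2 = 6(g'(2) - Δ_1) = 9.
Solving the tridiagonal system: σ_0 = 243/4, σ_1 = -75/2, σ_2 = 93/4.
On [1, 2], g(t) = 8 + 69/8·(t - 1) - 75/4·(t - 1)² + 81/8·(t - 1)³.
With (t - 1) = 1/3: g(4/3) = 55/6.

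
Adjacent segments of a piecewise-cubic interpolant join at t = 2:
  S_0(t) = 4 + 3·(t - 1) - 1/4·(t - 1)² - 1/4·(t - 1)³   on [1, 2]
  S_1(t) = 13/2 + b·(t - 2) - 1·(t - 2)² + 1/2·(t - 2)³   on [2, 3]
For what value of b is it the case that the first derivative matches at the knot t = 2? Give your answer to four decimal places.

S_0'(t) = 3 - 1/2·(t - 1) - 3/4·(t - 1)², so S_0'(2) = 7/4. On the right, S_1'(2) = b, so b = 7/4.

1.7500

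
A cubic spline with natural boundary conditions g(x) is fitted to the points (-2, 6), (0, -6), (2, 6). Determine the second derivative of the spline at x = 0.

9

Let M_i = g''(x_i). Step sizes h_i = 2, 2; slopes of the chords Δ_i = (y_(i+1) - y_i)/h_i = -6, 6.
  2·M_0 + 8·M_1 + 2·M_2 = 6(Δ_1 - Δ_0) = 72
Natural end conditions: M_0 = M_2 = 0.
Forward elimination and back-substitution give M_0 = 0, M_1 = 9, M_2 = 0.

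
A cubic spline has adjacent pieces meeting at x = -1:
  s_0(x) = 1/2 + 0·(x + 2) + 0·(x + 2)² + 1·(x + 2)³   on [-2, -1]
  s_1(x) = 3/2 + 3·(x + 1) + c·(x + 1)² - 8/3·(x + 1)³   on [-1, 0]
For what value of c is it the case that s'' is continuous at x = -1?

s_0''(x) = 0 + 6·(x + 2), so s_0''(-1) = 6. On the right, s_1''(-1) = 2c, so c = 3.

3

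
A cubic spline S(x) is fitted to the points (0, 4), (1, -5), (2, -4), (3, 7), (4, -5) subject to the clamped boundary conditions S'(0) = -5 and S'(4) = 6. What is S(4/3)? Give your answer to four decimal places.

-6.8095

Let M_i = S''(x_i). Step sizes h_i = 1, 1, 1, 1; slopes of the chords Δ_i = (y_(i+1) - y_i)/h_i = -9, 1, 11, -12.
  1·M_0 + 4·M_1 + 1·M_2 = 6(Δ_1 - Δ_0) = 60
  1·M_1 + 4·M_2 + 1·M_3 = 6(Δ_2 - Δ_1) = 60
  1·M_2 + 4·M_3 + 1·M_4 = 6(Δ_3 - Δ_2) = -138
Clamped end conditions give two more equations: 2h_0·M_0 + h_0·M_1 = 6(Δ_0 - S'(0)) = -24 and h_3·M_3 + 2h_3·M_4 = 6(S'(4) - Δ_3) = 108.
Solving: M_0 = -257/14, M_1 = 89/7, M_2 = 55/2, M_3 = -439/7, M_4 = 1195/14.
On [1, 2], S(x) = -5 - 219/28·(x - 1) + 89/14·(x - 1)² + 69/28·(x - 1)³.
With (x - 1) = 1/3: S(4/3) = -143/21.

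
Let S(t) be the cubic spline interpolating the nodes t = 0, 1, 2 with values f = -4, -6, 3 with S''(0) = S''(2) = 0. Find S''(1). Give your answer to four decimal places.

Write m_i for S''(x_i). With h_i = 1, 1 and divided differences Δ_i = -2, 9, the continuity of S' gives the tridiagonal system
  1·m_0 + 4·m_1 + 1·m_2 = 6(Δ_1 - Δ_0) = 66
Natural end conditions: m_0 = m_2 = 0.
Solving the tridiagonal system: m_0 = 0, m_1 = 33/2, m_2 = 0.

16.5000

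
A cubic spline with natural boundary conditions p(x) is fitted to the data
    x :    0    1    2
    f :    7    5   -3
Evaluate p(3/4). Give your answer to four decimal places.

5.9922

Write M_i for p''(x_i). With h_i = 1, 1 and divided differences Δ_i = -2, -8, the continuity of p' gives the tridiagonal system
  1·M_0 + 4·M_1 + 1·M_2 = 6(Δ_1 - Δ_0) = -36
Natural end conditions: M_0 = M_2 = 0.
Forward elimination and back-substitution give M_0 = 0, M_1 = -9, M_2 = 0.
On [0, 1], p(x) = 7 - 1/2·x + 0·x² - 3/2·x³.
With x = 3/4: p(3/4) = 767/128.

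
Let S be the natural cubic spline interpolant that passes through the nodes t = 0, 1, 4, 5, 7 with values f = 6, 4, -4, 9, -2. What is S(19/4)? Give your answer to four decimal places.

Put m_i = S'' at the i-th knot. Here h = (1, 3, 1, 2) and Δ = (-2, -8/3, 13, -11/2), so the interior equations h_(i-1)·m_(i-1) + 2(h_(i-1)+h_i)·m_i + h_i·m_(i+1) = 6(Δ_i − Δ_(i-1)) read
  1·m_0 + 8·m_1 + 3·m_2 = 6(Δ_1 - Δ_0) = -4
  3·m_1 + 8·m_2 + 1·m_3 = 6(Δ_2 - Δ_1) = 94
  1·m_2 + 6·m_3 + 2·m_4 = 6(Δ_3 - Δ_2) = -111
Natural end conditions: m_0 = m_4 = 0.
Solving: m_0 = 0, m_1 = -2213/322, m_2 = 2736/161, m_3 = -6869/322, m_4 = 0.
On [4, 5], S(t) = -4 + 21041/1932·(t - 4) + 1368/161·(t - 4)² - 1763/276·(t - 4)³.
With (t - 4) = 3/4: S(19/4) = 11205/1792.

6.2528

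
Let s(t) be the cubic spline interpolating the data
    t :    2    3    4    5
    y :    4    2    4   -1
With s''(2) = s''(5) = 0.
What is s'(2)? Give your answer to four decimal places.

With σ_i denoting the second derivative at x_i, h_i = 1, 1, 1, and Δ_i = (y_(i+1) − y_i)/h_i = -2, 2, -5:
  1·σ_0 + 4·σ_1 + 1·σ_2 = 6(Δ_1 - Δ_0) = 24
  1·σ_1 + 4·σ_2 + 1·σ_3 = 6(Δ_2 - Δ_1) = -42
Natural end conditions: σ_0 = σ_3 = 0.
Solving the tridiagonal system: σ_0 = 0, σ_1 = 46/5, σ_2 = -64/5, σ_3 = 0.
On [2, 3], s'(t) = b_0 + 2c_0·(t - 2) + 3d_0·(t - 2)² with b_0 = Δ_0 - h_0(2σ_0 + σ_1)/6 = -53/15, c_0 = σ_0/2 = 0, d_0 = (σ_1 - σ_0)/(6h_0) = 23/15. So s'(2) = -53/15.

-3.5333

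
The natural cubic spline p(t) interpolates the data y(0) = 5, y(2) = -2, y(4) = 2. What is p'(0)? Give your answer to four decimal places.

-4.8750

Write m_i for p''(x_i). With h_i = 2, 2 and divided differences Δ_i = -7/2, 2, the continuity of p' gives the tridiagonal system
  2·m_0 + 8·m_1 + 2·m_2 = 6(Δ_1 - Δ_0) = 33
Natural end conditions: m_0 = m_2 = 0.
Hence m_0 = 0, m_1 = 33/8, m_2 = 0.
On [0, 2], p'(t) = b_0 + 2c_0·t + 3d_0·t² with b_0 = Δ_0 - h_0(2m_0 + m_1)/6 = -39/8, c_0 = m_0/2 = 0, d_0 = (m_1 - m_0)/(6h_0) = 11/32. So p'(0) = -39/8.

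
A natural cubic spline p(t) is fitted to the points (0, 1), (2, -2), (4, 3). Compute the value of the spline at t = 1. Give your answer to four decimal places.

With M_i denoting the second derivative at x_i, h_i = 2, 2, and Δ_i = (y_(i+1) − y_i)/h_i = -3/2, 5/2:
  2·M_0 + 8·M_1 + 2·M_2 = 6(Δ_1 - Δ_0) = 24
Natural end conditions: M_0 = M_2 = 0.
Solving: M_0 = 0, M_1 = 3, M_2 = 0.
On [0, 2], p(t) = 1 - 5/2·t + 0·t² + 1/4·t³.
With t = 1: p(1) = -5/4.

-1.2500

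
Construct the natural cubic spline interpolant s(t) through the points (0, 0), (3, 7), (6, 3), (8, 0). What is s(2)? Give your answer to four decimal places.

Write M_i for s''(x_i). With h_i = 3, 3, 2 and divided differences Δ_i = 7/3, -4/3, -3/2, the continuity of s' gives the tridiagonal system
  3·M_0 + 12·M_1 + 3·M_2 = 6(Δ_1 - Δ_0) = -22
  3·M_1 + 10·M_2 + 2·M_3 = 6(Δ_2 - Δ_1) = -1
Natural end conditions: M_0 = M_3 = 0.
Solving: M_0 = 0, M_1 = -217/111, M_2 = 18/37, M_3 = 0.
On [0, 3], s(t) = 0 + 245/74·t + 0·t² - 217/1998·t³.
With t = 2: s(2) = 5747/999.

5.7528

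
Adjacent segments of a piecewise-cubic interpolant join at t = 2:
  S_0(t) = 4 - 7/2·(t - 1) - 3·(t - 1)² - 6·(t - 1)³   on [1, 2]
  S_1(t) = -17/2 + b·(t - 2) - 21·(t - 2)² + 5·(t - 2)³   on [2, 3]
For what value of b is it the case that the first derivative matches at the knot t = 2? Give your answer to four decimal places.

S_0'(t) = -7/2 - 6·(t - 1) - 18·(t - 1)², so S_0'(2) = -55/2. On the right, S_1'(2) = b, so b = -55/2.

-27.5000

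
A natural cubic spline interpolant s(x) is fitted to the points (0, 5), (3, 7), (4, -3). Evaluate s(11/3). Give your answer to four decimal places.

With M_i denoting the second derivative at x_i, h_i = 3, 1, and Δ_i = (y_(i+1) − y_i)/h_i = 2/3, -10:
  3·M_0 + 8·M_1 + 1·M_2 = 6(Δ_1 - Δ_0) = -64
Natural end conditions: M_0 = M_2 = 0.
Solving: M_0 = 0, M_1 = -8, M_2 = 0.
On [3, 4], s(x) = 7 - 22/3·(x - 3) - 4·(x - 3)² + 4/3·(x - 3)³.
With (x - 3) = 2/3: s(11/3) = 59/81.

0.7284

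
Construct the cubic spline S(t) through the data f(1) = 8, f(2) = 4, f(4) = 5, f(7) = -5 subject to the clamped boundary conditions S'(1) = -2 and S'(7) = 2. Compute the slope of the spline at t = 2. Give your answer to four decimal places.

Write m_i for S''(x_i). With h_i = 1, 2, 3 and divided differences Δ_i = -4, 1/2, -10/3, the continuity of S' gives the tridiagonal system
  1·m_0 + 6·m_1 + 2·m_2 = 6(Δ_1 - Δ_0) = 27
  2·m_1 + 10·m_2 + 3·m_3 = 6(Δ_2 - Δ_1) = -23
Clamped end conditions give two more equations: 2h_0·m_0 + h_0·m_1 = 6(Δ_0 - S'(1)) = -12 and h_2·m_2 + 2h_2·m_3 = 6(S'(7) - Δ_2) = 32.
Hence m_0 = -581/57, m_1 = 478/57, m_2 = -374/57, m_3 = 491/57.
On [2, 4], S'(t) = b_1 + 2c_1·(t - 2) + 3d_1·(t - 2)² with b_1 = Δ_1 - h_1(2m_1 + m_2)/6 = -331/114, c_1 = m_1/2 = 239/57, d_1 = (m_2 - m_1)/(6h_1) = -71/57. So S'(2) = -331/114.

-2.9035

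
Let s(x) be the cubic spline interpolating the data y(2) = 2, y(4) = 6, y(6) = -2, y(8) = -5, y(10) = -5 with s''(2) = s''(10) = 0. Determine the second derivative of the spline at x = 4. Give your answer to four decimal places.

-5.2768

Write σ_i for s''(x_i). With h_i = 2, 2, 2, 2 and divided differences Δ_i = 2, -4, -3/2, 0, the continuity of s' gives the tridiagonal system
  2·σ_0 + 8·σ_1 + 2·σ_2 = 6(Δ_1 - Δ_0) = -36
  2·σ_1 + 8·σ_2 + 2·σ_3 = 6(Δ_2 - Δ_1) = 15
  2·σ_2 + 8·σ_3 + 2·σ_4 = 6(Δ_3 - Δ_2) = 9
Natural end conditions: σ_0 = σ_4 = 0.
Solving: σ_0 = 0, σ_1 = -591/112, σ_2 = 87/28, σ_3 = 39/112, σ_4 = 0.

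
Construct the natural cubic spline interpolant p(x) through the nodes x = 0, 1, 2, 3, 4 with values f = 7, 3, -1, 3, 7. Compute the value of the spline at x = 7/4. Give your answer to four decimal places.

-0.6161

With m_i denoting the second derivative at x_i, h_i = 1, 1, 1, 1, and Δ_i = (y_(i+1) − y_i)/h_i = -4, -4, 4, 4:
  1·m_0 + 4·m_1 + 1·m_2 = 6(Δ_1 - Δ_0) = 0
  1·m_1 + 4·m_2 + 1·m_3 = 6(Δ_2 - Δ_1) = 48
  1·m_2 + 4·m_3 + 1·m_4 = 6(Δ_3 - Δ_2) = 0
Natural end conditions: m_0 = m_4 = 0.
Solving the tridiagonal system: m_0 = 0, m_1 = -24/7, m_2 = 96/7, m_3 = -24/7, m_4 = 0.
On [1, 2], p(x) = 3 - 36/7·(x - 1) - 12/7·(x - 1)² + 20/7·(x - 1)³.
With (x - 1) = 3/4: p(7/4) = -69/112.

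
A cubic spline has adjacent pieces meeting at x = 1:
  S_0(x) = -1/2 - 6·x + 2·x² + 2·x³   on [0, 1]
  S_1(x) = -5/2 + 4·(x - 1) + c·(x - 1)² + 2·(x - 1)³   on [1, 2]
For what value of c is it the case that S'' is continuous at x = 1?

S_0''(x) = 4 + 12·x, so S_0''(1) = 16. On the right, S_1''(1) = 2c, so c = 8.

8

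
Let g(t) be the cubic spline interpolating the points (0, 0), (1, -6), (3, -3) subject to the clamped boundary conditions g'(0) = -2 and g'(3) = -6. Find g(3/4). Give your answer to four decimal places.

Write σ_i for g''(x_i). With h_i = 1, 2 and divided differences Δ_i = -6, 3/2, the continuity of g' gives the tridiagonal system
  1·σ_0 + 6·σ_1 + 2·σ_2 = 6(Δ_1 - Δ_0) = 45
Clamped end conditions give two more equations: 2h_0·σ_0 + h_0·σ_1 = 6(Δ_0 - g'(0)) = -24 and h_1·σ_1 + 2h_1·σ_2 = 6(g'(3) - Δ_1) = -45.
Solving the tridiagonal system: σ_0 = -125/6, σ_1 = 53/3, σ_2 = -241/12.
On [0, 1], g(t) = 0 - 2·t - 125/12·t² + 77/12·t³.
With t = 3/4: g(3/4) = -1191/256.

-4.6523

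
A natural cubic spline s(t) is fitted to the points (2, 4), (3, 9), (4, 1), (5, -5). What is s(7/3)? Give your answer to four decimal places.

Let M_i = s''(x_i). Step sizes h_i = 1, 1, 1; slopes of the chords Δ_i = (y_(i+1) - y_i)/h_i = 5, -8, -6.
  1·M_0 + 4·M_1 + 1·M_2 = 6(Δ_1 - Δ_0) = -78
  1·M_1 + 4·M_2 + 1·M_3 = 6(Δ_2 - Δ_1) = 12
Natural end conditions: M_0 = M_3 = 0.
Solving the tridiagonal system: M_0 = 0, M_1 = -108/5, M_2 = 42/5, M_3 = 0.
On [2, 3], s(t) = 4 + 43/5·(t - 2) + 0·(t - 2)² - 18/5·(t - 2)³.
With (t - 2) = 1/3: s(7/3) = 101/15.

6.7333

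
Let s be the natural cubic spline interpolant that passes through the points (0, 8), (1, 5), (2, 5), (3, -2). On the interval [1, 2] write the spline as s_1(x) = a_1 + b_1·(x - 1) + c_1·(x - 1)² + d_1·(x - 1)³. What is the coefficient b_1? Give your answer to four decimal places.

Let M_i = s''(x_i). Step sizes h_i = 1, 1, 1; slopes of the chords Δ_i = (y_(i+1) - y_i)/h_i = -3, 0, -7.
  1·M_0 + 4·M_1 + 1·M_2 = 6(Δ_1 - Δ_0) = 18
  1·M_1 + 4·M_2 + 1·M_3 = 6(Δ_2 - Δ_1) = -42
Natural end conditions: M_0 = M_3 = 0.
Forward elimination and back-substitution give M_0 = 0, M_1 = 38/5, M_2 = -62/5, M_3 = 0.
On [1, 2], with s_1(x) = a_1 + b_1·(x - 1) + c_1·(x - 1)² + d_1·(x - 1)³: c_1 = M_1/2 = 19/5, d_1 = (M_2 - M_1)/(6h_1) = -10/3, b_1 = Δ_1 - h_1(2M_1 + M_2)/6 = -7/15.

-0.4667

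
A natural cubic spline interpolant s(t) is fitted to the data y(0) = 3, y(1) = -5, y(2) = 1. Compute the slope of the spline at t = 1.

-1

Put m_i = s'' at the i-th knot. Here h = (1, 1) and Δ = (-8, 6), so the interior equations h_(i-1)·m_(i-1) + 2(h_(i-1)+h_i)·m_i + h_i·m_(i+1) = 6(Δ_i − Δ_(i-1)) read
  1·m_0 + 4·m_1 + 1·m_2 = 6(Δ_1 - Δ_0) = 84
Natural end conditions: m_0 = m_2 = 0.
Forward elimination and back-substitution give m_0 = 0, m_1 = 21, m_2 = 0.
On [1, 2], s'(t) = b_1 + 2c_1·(t - 1) + 3d_1·(t - 1)² with b_1 = Δ_1 - h_1(2m_1 + m_2)/6 = -1, c_1 = m_1/2 = 21/2, d_1 = (m_2 - m_1)/(6h_1) = -7/2. So s'(1) = -1.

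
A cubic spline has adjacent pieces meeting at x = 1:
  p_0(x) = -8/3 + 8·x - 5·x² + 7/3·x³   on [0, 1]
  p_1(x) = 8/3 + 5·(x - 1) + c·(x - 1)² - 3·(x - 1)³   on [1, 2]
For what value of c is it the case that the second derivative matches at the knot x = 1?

2

p_0''(x) = -10 + 14·x, so p_0''(1) = 4. On the right, p_1''(1) = 2c, so c = 2.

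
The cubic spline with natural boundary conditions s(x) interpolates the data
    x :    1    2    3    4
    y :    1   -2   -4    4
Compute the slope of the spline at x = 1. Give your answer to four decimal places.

With M_i denoting the second derivative at x_i, h_i = 1, 1, 1, and Δ_i = (y_(i+1) − y_i)/h_i = -3, -2, 8:
  1·M_0 + 4·M_1 + 1·M_2 = 6(Δ_1 - Δ_0) = 6
  1·M_1 + 4·M_2 + 1·M_3 = 6(Δ_2 - Δ_1) = 60
Natural end conditions: M_0 = M_3 = 0.
Hence M_0 = 0, M_1 = -12/5, M_2 = 78/5, M_3 = 0.
On [1, 2], s'(x) = b_0 + 2c_0·(x - 1) + 3d_0·(x - 1)² with b_0 = Δ_0 - h_0(2M_0 + M_1)/6 = -13/5, c_0 = M_0/2 = 0, d_0 = (M_1 - M_0)/(6h_0) = -2/5. So s'(1) = -13/5.

-2.6000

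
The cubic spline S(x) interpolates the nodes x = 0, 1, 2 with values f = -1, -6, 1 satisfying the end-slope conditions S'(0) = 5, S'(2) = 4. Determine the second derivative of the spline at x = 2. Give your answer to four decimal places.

-27.5000

Write M_i for S''(x_i). With h_i = 1, 1 and divided differences Δ_i = -5, 7, the continuity of S' gives the tridiagonal system
  1·M_0 + 4·M_1 + 1·M_2 = 6(Δ_1 - Δ_0) = 72
Clamped end conditions give two more equations: 2h_0·M_0 + h_0·M_1 = 6(Δ_0 - S'(0)) = -60 and h_1·M_1 + 2h_1·M_2 = 6(S'(2) - Δ_1) = -18.
Solving the tridiagonal system: M_0 = -97/2, M_1 = 37, M_2 = -55/2.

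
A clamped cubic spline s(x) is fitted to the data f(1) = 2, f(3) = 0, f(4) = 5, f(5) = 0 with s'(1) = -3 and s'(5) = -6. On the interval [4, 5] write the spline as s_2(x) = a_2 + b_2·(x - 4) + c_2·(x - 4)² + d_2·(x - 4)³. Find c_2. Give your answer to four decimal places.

-9.5455

Let M_i = s''(x_i). Step sizes h_i = 2, 1, 1; slopes of the chords Δ_i = (y_(i+1) - y_i)/h_i = -1, 5, -5.
  2·M_0 + 6·M_1 + 1·M_2 = 6(Δ_1 - Δ_0) = 36
  1·M_1 + 4·M_2 + 1·M_3 = 6(Δ_2 - Δ_1) = -60
Clamped end conditions give two more equations: 2h_0·M_0 + h_0·M_1 = 6(Δ_0 - s'(1)) = 12 and h_2·M_2 + 2h_2·M_3 = 6(s'(5) - Δ_2) = -6.
Hence M_0 = -21/11, M_1 = 108/11, M_2 = -210/11, M_3 = 72/11.
On [4, 5], with s_2(x) = a_2 + b_2·(x - 4) + c_2·(x - 4)² + d_2·(x - 4)³: c_2 = M_2/2 = -105/11, d_2 = (M_3 - M_2)/(6h_2) = 47/11, b_2 = Δ_2 - h_2(2M_2 + M_3)/6 = 3/11.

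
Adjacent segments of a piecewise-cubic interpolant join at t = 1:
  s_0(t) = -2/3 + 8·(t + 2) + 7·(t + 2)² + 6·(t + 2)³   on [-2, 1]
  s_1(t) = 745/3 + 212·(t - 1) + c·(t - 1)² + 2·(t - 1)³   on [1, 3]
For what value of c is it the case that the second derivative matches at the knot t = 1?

61

s_0''(t) = 14 + 36·(t + 2), so s_0''(1) = 122. On the right, s_1''(1) = 2c, so c = 61.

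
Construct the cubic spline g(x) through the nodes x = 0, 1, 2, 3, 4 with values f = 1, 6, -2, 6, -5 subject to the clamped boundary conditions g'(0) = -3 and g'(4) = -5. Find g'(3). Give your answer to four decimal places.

Write σ_i for g''(x_i). With h_i = 1, 1, 1, 1 and divided differences Δ_i = 5, -8, 8, -11, the continuity of g' gives the tridiagonal system
  1·σ_0 + 4·σ_1 + 1·σ_2 = 6(Δ_1 - Δ_0) = -78
  1·σ_1 + 4·σ_2 + 1·σ_3 = 6(Δ_2 - Δ_1) = 96
  1·σ_2 + 4·σ_3 + 1·σ_4 = 6(Δ_3 - Δ_2) = -114
Clamped end conditions give two more equations: 2h_0·σ_0 + h_0·σ_1 = 6(Δ_0 - g'(0)) = 48 and h_3·σ_3 + 2h_3·σ_4 = 6(g'(4) - Δ_3) = 36.
Solving the tridiagonal system: σ_0 = 635/14, σ_1 = -299/7, σ_2 = 95/2, σ_3 = -359/7, σ_4 = 611/14.
On [3, 4], g'(x) = b_3 + 2c_3·(x - 3) + 3d_3·(x - 3)² with b_3 = Δ_3 - h_3(2σ_3 + σ_4)/6 = -33/28, c_3 = σ_3/2 = -359/14, d_3 = (σ_4 - σ_3)/(6h_3) = 443/28. So g'(3) = -33/28.

-1.1786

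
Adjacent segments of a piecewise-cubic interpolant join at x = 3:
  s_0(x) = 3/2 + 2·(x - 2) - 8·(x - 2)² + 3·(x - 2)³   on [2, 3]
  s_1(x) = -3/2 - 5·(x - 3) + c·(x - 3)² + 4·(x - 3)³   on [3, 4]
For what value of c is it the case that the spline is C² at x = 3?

s_0''(x) = -16 + 18·(x - 2), so s_0''(3) = 2. On the right, s_1''(3) = 2c, so c = 1.

1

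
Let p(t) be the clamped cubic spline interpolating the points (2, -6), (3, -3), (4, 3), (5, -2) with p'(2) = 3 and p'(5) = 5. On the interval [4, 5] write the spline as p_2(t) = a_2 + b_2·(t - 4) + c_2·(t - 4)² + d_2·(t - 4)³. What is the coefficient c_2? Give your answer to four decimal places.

Write M_i for p''(x_i). With h_i = 1, 1, 1 and divided differences Δ_i = 3, 6, -5, the continuity of p' gives the tridiagonal system
  1·M_0 + 4·M_1 + 1·M_2 = 6(Δ_1 - Δ_0) = 18
  1·M_1 + 4·M_2 + 1·M_3 = 6(Δ_2 - Δ_1) = -66
Clamped end conditions give two more equations: 2h_0·M_0 + h_0·M_1 = 6(Δ_0 - p'(2)) = 0 and h_2·M_2 + 2h_2·M_3 = 6(p'(5) - Δ_2) = 60.
Solving: M_0 = -106/15, M_1 = 212/15, M_2 = -472/15, M_3 = 686/15.
On [4, 5], with p_2(t) = a_2 + b_2·(t - 4) + c_2·(t - 4)² + d_2·(t - 4)³: c_2 = M_2/2 = -236/15, d_2 = (M_3 - M_2)/(6h_2) = 193/15, b_2 = Δ_2 - h_2(2M_2 + M_3)/6 = -32/15.

-15.7333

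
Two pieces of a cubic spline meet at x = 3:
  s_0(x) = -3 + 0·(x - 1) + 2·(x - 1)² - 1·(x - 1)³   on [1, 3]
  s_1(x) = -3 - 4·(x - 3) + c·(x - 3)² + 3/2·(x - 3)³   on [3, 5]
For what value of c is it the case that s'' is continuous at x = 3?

s_0''(x) = 4 - 6·(x - 1), so s_0''(3) = -8. On the right, s_1''(3) = 2c, so c = -4.

-4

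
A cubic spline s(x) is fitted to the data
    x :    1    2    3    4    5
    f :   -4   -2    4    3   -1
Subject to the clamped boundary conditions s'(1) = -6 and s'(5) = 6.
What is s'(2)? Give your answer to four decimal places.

6.5893

Write m_i for s''(x_i). With h_i = 1, 1, 1, 1 and divided differences Δ_i = 2, 6, -1, -4, the continuity of s' gives the tridiagonal system
  1·m_0 + 4·m_1 + 1·m_2 = 6(Δ_1 - Δ_0) = 24
  1·m_1 + 4·m_2 + 1·m_3 = 6(Δ_2 - Δ_1) = -42
  1·m_2 + 4·m_3 + 1·m_4 = 6(Δ_3 - Δ_2) = -18
Clamped end conditions give two more equations: 2h_0·m_0 + h_0·m_1 = 6(Δ_0 - s'(1)) = 48 and h_3·m_3 + 2h_3·m_4 = 6(s'(5) - Δ_3) = 60.
Hence m_0 = 639/28, m_1 = 33/14, m_2 = -33/4, m_3 = -159/14, m_4 = 999/28.
On [2, 3], s'(x) = b_1 + 2c_1·(x - 2) + 3d_1·(x - 2)² with b_1 = Δ_1 - h_1(2m_1 + m_2)/6 = 369/56, c_1 = m_1/2 = 33/28, d_1 = (m_2 - m_1)/(6h_1) = -99/56. So s'(2) = 369/56.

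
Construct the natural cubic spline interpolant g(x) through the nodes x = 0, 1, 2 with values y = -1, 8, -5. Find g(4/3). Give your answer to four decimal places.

Put σ_i = g'' at the i-th knot. Here h = (1, 1) and Δ = (9, -13), so the interior equations h_(i-1)·σ_(i-1) + 2(h_(i-1)+h_i)·σ_i + h_i·σ_(i+1) = 6(Δ_i − Δ_(i-1)) read
  1·σ_0 + 4·σ_1 + 1·σ_2 = 6(Δ_1 - Δ_0) = -132
Natural end conditions: σ_0 = σ_2 = 0.
Solving: σ_0 = 0, σ_1 = -33, σ_2 = 0.
On [1, 2], g(x) = 8 - 2·(x - 1) - 33/2·(x - 1)² + 11/2·(x - 1)³.
With (x - 1) = 1/3: g(4/3) = 154/27.

5.7037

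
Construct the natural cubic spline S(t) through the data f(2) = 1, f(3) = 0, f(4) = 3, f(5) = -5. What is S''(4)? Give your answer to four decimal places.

-19.2000

Put M_i = S'' at the i-th knot. Here h = (1, 1, 1) and Δ = (-1, 3, -8), so the interior equations h_(i-1)·M_(i-1) + 2(h_(i-1)+h_i)·M_i + h_i·M_(i+1) = 6(Δ_i − Δ_(i-1)) read
  1·M_0 + 4·M_1 + 1·M_2 = 6(Δ_1 - Δ_0) = 24
  1·M_1 + 4·M_2 + 1·M_3 = 6(Δ_2 - Δ_1) = -66
Natural end conditions: M_0 = M_3 = 0.
Solving: M_0 = 0, M_1 = 54/5, M_2 = -96/5, M_3 = 0.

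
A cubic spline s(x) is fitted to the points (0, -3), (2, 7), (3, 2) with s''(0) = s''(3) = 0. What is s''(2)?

-10

Put M_i = s'' at the i-th knot. Here h = (2, 1) and Δ = (5, -5), so the interior equations h_(i-1)·M_(i-1) + 2(h_(i-1)+h_i)·M_i + h_i·M_(i+1) = 6(Δ_i − Δ_(i-1)) read
  2·M_0 + 6·M_1 + 1·M_2 = 6(Δ_1 - Δ_0) = -60
Natural end conditions: M_0 = M_2 = 0.
Solving the tridiagonal system: M_0 = 0, M_1 = -10, M_2 = 0.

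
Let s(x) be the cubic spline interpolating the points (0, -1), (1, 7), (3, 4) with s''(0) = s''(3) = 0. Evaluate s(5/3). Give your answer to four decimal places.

8.3457

Put M_i = s'' at the i-th knot. Here h = (1, 2) and Δ = (8, -3/2), so the interior equations h_(i-1)·M_(i-1) + 2(h_(i-1)+h_i)·M_i + h_i·M_(i+1) = 6(Δ_i − Δ_(i-1)) read
  1·M_0 + 6·M_1 + 2·M_2 = 6(Δ_1 - Δ_0) = -57
Natural end conditions: M_0 = M_2 = 0.
Solving: M_0 = 0, M_1 = -19/2, M_2 = 0.
On [1, 3], s(x) = 7 + 29/6·(x - 1) - 19/4·(x - 1)² + 19/24·(x - 1)³.
With (x - 1) = 2/3: s(5/3) = 676/81.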